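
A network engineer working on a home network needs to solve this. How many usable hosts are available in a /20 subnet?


Given: subnet mask /20
Host bits = 32 - 20 = 12
Total addresses = 2^12 = 4096
Usable hosts = 4096 - 2 (network + broadcast) = 4094

4094


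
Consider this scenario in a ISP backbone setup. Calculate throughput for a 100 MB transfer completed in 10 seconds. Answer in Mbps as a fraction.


Given: file = 100 MB, time = 10 s
File in Mb = 100 * 8 = 800 Mb
Throughput = 800 / 10 Mbps
Throughput = 80 Mbps

80


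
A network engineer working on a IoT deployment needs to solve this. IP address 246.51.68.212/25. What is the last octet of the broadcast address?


Given: IP = 246.51.68.212, prefix = /25
Host bits = 32 - 25 = 7
Network last octet = 212 AND mask = 128
Host part size = 2^7 - 1 = 127
Broadcast last octet = 128 OR 127 = 255

255


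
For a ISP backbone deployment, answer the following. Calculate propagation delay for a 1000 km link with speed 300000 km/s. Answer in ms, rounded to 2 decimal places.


Given: distance = 1000 km, speed = 300000 km/s
Delay = distance / speed = 1000 / 300000 seconds
Delay in ms = 1000 * 1000 / 300000
Delay = 3.3333 ms
Rounded to 2 dp = 3.33 ms

3.33


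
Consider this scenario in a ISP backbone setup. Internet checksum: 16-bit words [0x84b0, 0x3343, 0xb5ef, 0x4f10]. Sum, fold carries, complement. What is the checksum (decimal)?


Given words: [0x84b0, 0x3343, 0xb5ef, 0x4f10]
Step 1: Sum all words
Raw sum = 33968 + 13123 + 46575 + 20240 = 113906
Step 2: Fold carry: (48370 + 1) = 48371
One's complement = ~48371 & 0xFFFF = 17164

17164


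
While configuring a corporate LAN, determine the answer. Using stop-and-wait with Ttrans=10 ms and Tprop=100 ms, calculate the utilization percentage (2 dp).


Given: Ttrans = 10 ms, Tprop = 100 ms
RTT = 2 * Tprop = 2 * 100 = 200 ms
U = Ttrans / (Ttrans + RTT)
U = 10 / (10 + 200)
U = 10 / 210 = 0.047619
U% = 4.76%

4.76


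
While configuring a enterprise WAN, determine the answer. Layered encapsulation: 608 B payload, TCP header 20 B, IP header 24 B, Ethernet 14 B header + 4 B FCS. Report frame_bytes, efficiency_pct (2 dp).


TCP segment = 608 + 20 = 628 B
IP packet = 628 + 24 = 652 B
Ethernet frame = 652 + 14 + 4 = 670 B
Efficiency = app / frame = 608 / 670 = 0.907463 = 90.7463% -> 90.75% (2 dp)

670, 90.75


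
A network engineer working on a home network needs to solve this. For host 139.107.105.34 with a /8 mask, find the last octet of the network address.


Given: IP = 139.107.105.34, prefix = /8
Subnet mask = 255.0.0.0
Last octet of IP: 34
Last octet of mask: 0
Network last octet = 34 AND 0 = 0

0


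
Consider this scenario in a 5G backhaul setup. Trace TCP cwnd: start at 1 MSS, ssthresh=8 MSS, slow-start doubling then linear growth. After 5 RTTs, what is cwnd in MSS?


RTT 0: cwnd = 1 MSS (initial)
RTT 1: cwnd = 2 MSS (slow start, doubled)
RTT 2: cwnd = 4 MSS (slow start, doubled)
RTT 3: cwnd = 8 MSS (slow start, doubled)
RTT 4: cwnd = 9 MSS (congestion avoidance, +1)
RTT 5: cwnd = 10 MSS (congestion avoidance, +1)

10


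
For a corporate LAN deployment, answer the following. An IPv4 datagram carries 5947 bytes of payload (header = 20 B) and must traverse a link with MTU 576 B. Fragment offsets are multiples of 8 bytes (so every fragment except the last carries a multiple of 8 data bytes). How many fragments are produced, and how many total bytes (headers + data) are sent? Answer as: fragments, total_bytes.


Max data per non-final fragment = floor((MTU - header)/8)*8 = floor((576 - 20)/8)*8 = floor(556/8)*8 = 552 B
Final fragment needs no 8-byte alignment: it can carry up to MTU - header = 556 B
Non-final fragments needed = ceil((payload - 556) / 552) = ceil(5391/552) = ceil(9.7663) = 10
Number of fragments = 10 + 1 = 11
Fragment sizes (data): 10 * 552 B + 427 B (last, 427 <= 556 OK)
Total bytes sent = payload + n_frags * header = 5947 + 11*20 = 5947 + 220 = 6167 B

11, 6167


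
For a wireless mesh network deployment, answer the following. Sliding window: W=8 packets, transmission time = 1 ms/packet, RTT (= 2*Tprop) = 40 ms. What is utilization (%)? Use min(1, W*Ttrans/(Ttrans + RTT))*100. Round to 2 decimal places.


Given: W = 8, Ttrans = 1 ms, RTT = 40 ms (= 2 * Tprop, Tprop = 20 ms)
Cycle time = Ttrans + RTT = 1 + 40 = 41 ms (first packet sent until its ACK returns)
W * Ttrans = 8 * 1 = 8 ms of sending per cycle
W * Ttrans / (Ttrans + RTT) = 8 / 41 = 0.195122
U = min(1, 0.195122) = 0.195122
U% = 19.51%

19.51


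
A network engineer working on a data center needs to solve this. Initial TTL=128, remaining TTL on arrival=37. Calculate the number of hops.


Given: initial TTL = 128, received TTL = 37
Hops = initial TTL - received TTL
Hops = 128 - 37 = 91

91


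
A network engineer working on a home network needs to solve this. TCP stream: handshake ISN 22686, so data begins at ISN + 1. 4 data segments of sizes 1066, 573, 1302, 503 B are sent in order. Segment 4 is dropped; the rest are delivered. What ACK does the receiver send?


SYN uses sequence number 22686; first data byte = ISN + 1 = 22687.
Segment 1: SEQ = 22687, len = 1066 B, covers [22687, 23752]
Segment 2: SEQ = 23753, len = 573 B, covers [23753, 24325]
Segment 3: SEQ = 24326, len = 1302 B, covers [24326, 25627]
Segment 4: SEQ = 25628, len = 503 B, covers [25628, 26130] [LOST]
In-order data received: bytes [22687, 25627] (segments 1..3).
Segment 4 missing -> gap begins at byte 25628.
Cumulative ACK = next expected in-order byte = 22687 + 1066 + 573 + 1302 = 25628

25628


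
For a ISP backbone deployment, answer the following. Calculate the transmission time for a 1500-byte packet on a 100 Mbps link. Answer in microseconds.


Given: packet = 1500 bytes, bandwidth = 100 Mbps
Packet in bits = 1500 * 8 = 12000 bits
Bandwidth = 100 * 10^6 = 100000000 bps
Time = 12000 / 100000000 seconds
Time in us = 12000 * 10^6 / 100000000 = 120

120


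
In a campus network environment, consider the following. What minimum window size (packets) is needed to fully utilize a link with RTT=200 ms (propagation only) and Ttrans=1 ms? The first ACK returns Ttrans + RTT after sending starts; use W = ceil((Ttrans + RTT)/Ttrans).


Given: Ttrans = 1 ms, RTT = 200 ms (= 2 * Tprop, Tprop = 100 ms)
Time until first ACK returns = Ttrans + RTT = 1 + 200 = 201 ms
Need W * Ttrans >= Ttrans + RTT  ->  W >= (Ttrans + RTT) / Ttrans
(Ttrans + RTT) / Ttrans = 201 / 1 = 201
W_min = ceil(201) = 201

201


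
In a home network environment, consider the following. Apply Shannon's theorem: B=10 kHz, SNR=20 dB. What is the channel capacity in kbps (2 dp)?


Given: B = 10 kHz, SNR = 20 dB
SNR linear = 10^(20/10) = 100
1 + SNR = 101
log2(101) = 6.6582114828
C = 10 * 1000 * 6.6582114828 = 66582.1148 bps
C = 66.582115 kbps -> 66.58 kbps (2 dp)

66.58


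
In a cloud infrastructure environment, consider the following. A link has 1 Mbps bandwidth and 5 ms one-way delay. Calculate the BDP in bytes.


Given: bandwidth = 1 Mbps, delay = 5 ms
BDP in bits = 1 * 10^6 * 5 / 1000
BDP in bits = 5000
BDP in bytes = 5000 / 8 = 625

625


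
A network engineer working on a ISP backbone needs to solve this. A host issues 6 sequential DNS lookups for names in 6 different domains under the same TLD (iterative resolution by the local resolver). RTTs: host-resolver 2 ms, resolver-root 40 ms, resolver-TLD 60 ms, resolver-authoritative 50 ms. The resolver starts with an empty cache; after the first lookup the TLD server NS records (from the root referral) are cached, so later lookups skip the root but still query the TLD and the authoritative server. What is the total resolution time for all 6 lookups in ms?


Lookup 1 (cold cache): local + root + TLD + auth = 2 + 40 + 60 + 50 = 152 ms
Lookups 2..6 (TLD NS cached -> skip root; new domain -> still ask TLD and auth): local + TLD + auth = 2 + 60 + 50 = 112 ms each
Remaining 5 lookups: 5 * 112 = 560 ms
Total = 152 + 560 = 712 ms

712


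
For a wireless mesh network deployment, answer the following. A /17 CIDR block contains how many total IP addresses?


Given: CIDR prefix /17
Host bits = 32 - 17 = 15
Total addresses = 2^15 = 32768

32768


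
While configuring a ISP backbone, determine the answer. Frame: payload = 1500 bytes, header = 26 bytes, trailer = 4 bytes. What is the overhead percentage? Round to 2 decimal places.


Given: payload = 1500 B, header = 26 B, trailer = 4 B
Overhead bytes = header + trailer = 26 + 4 = 30
Total frame = payload + overhead = 1500 + 30 = 1530
Overhead % = 30 / 1530 * 100 = 1.9608% -> 1.96% (2 dp)

1.96


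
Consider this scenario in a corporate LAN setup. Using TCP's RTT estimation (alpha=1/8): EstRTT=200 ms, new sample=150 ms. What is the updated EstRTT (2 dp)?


Given: EstRTT = 200 ms, SampleRTT = 150 ms, alpha = 1/8
New EstRTT = (1 - alpha) * EstRTT + alpha * SampleRTT
(7/8) * 200 = 175
(1/8) * 150 = 18.75
New EstRTT = 175 + 18.75 = 193.75 ms -> 193.75 ms (2 dp)

193.75


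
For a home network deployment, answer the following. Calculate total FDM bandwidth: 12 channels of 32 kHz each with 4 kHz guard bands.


Given: 12 channels, 32 kHz each, guard = 4 kHz
Channel bandwidth = 12 * 32 = 384 kHz
Guard bands = 11 gaps * 4 kHz = 44 kHz
Total = 384 + 44 = 428 kHz

428


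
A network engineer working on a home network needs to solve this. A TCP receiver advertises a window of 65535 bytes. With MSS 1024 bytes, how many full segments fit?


Given: RWND = 65535 bytes, MSS = 1024 bytes
Full segments = floor(RWND / MSS)
Full segments = floor(65535 / 1024)
Full segments = floor(63.999) = 63

63


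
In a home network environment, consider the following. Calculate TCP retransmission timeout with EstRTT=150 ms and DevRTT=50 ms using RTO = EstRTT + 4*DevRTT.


Given: EstRTT = 150 ms, DevRTT = 50 ms
Timeout = EstRTT + 4 * DevRTT
4 * DevRTT = 4 * 50 = 200
Timeout = 150 + 200 = 350 ms

350


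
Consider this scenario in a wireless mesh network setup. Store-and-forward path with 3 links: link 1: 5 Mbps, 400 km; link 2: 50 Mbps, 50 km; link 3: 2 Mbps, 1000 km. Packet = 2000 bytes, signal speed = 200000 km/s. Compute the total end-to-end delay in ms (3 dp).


Packet = 2000 bytes = 16000 bits. Store-and-forward: sum (t_trans + t_prop) per link.
Link 1: t_trans = 16000/(5*10^6) s = 3.2000 ms; t_prop = 400/200000 s = 2.0000 ms; subtotal = 5.2000 ms
Link 2: t_trans = 16000/(50*10^6) s = 0.3200 ms; t_prop = 50/200000 s = 0.2500 ms; subtotal = 0.5700 ms
Link 3: t_trans = 16000/(2*10^6) s = 8.0000 ms; t_prop = 1000/200000 s = 5.0000 ms; subtotal = 13.0000 ms
End-to-end = 5.2000 + 0.5700 + 13.0000 = 18.7700 ms -> 18.770 ms (3 dp)

18.770


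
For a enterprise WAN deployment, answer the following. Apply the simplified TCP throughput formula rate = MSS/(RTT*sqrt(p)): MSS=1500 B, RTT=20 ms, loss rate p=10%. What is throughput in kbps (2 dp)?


Given: MSS = 1500 bytes, RTT = 20 ms, loss = 10%
RTT in seconds = 20 / 1000 = 0.02
Loss rate = 10% = 0.1
sqrt(loss) = sqrt(0.1) = 0.316227766017
Throughput (bytes/s) = 1500 / (0.02 * 0.316227766017) = 237170.8245
Throughput (kbps) = 237170.8245 * 8 / 1000 = 1897.366596 -> 1897.37 kbps (2 dp)

1897.37


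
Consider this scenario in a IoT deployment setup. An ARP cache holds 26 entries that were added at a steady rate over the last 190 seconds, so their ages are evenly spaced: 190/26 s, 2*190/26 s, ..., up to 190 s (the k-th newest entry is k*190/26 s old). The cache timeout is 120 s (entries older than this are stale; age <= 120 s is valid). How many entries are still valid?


Ages are k * 190/26 s for k = 1..26 (spacing = 7.3077 s).
Entry k is valid iff k * 190/26 <= 120 iff k <= 26 * 120 / 190 = 16.4211
n_valid = floor(16.4211) = 16
(n_stale = 26 - 16 = 10)

16


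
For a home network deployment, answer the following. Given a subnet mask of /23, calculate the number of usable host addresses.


Given: subnet mask /23
Host bits = 32 - 23 = 9
Total addresses = 2^9 = 512
Usable hosts = 512 - 2 (network + broadcast) = 510

510


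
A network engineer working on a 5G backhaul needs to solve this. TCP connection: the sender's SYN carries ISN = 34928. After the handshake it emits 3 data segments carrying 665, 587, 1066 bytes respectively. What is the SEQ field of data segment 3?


The SYN occupies sequence number ISN = 34928, so the first data byte is ISN + 1 = 34929.
SEQ of data segment i = (ISN + 1) + sum of payload sizes of segments 1..i-1.
Segment 1: SEQ = 34929, payload = 665 bytes
Segment 2: SEQ = 35594, payload = 587 bytes
Segment 3: SEQ = 36181, payload = 1066 bytes
SEQ of segment 3 = 34929 + 665 + 587 = 36181

36181


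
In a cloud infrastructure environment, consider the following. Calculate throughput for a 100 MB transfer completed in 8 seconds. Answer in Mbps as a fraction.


Given: file = 100 MB, time = 8 s
File in Mb = 100 * 8 = 800 Mb
Throughput = 800 / 8 Mbps
Throughput = 100 Mbps

100


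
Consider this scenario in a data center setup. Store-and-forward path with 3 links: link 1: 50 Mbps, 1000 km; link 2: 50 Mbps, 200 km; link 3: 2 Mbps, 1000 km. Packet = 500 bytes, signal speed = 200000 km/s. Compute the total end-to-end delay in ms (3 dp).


Packet = 500 bytes = 4000 bits. Store-and-forward: sum (t_trans + t_prop) per link.
Link 1: t_trans = 4000/(50*10^6) s = 0.0800 ms; t_prop = 1000/200000 s = 5.0000 ms; subtotal = 5.0800 ms
Link 2: t_trans = 4000/(50*10^6) s = 0.0800 ms; t_prop = 200/200000 s = 1.0000 ms; subtotal = 1.0800 ms
Link 3: t_trans = 4000/(2*10^6) s = 2.0000 ms; t_prop = 1000/200000 s = 5.0000 ms; subtotal = 7.0000 ms
End-to-end = 5.0800 + 1.0800 + 7.0000 = 13.1600 ms -> 13.160 ms (3 dp)

13.160


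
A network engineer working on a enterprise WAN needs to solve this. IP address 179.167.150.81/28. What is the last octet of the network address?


Given: IP = 179.167.150.81, prefix = /28
Subnet mask = 255.255.255.240
Last octet of IP: 81
Last octet of mask: 240
Network last octet = 81 AND 240 = 80

80


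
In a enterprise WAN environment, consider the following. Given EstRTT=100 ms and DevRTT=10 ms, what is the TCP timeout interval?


Given: EstRTT = 100 ms, DevRTT = 10 ms
Timeout = EstRTT + 4 * DevRTT
4 * DevRTT = 4 * 10 = 40
Timeout = 100 + 40 = 140 ms

140


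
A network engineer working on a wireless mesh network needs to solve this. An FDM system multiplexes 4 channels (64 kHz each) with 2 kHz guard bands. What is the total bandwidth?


Given: 4 channels, 64 kHz each, guard = 2 kHz
Channel bandwidth = 4 * 64 = 256 kHz
Guard bands = 3 gaps * 2 kHz = 6 kHz
Total = 256 + 6 = 262 kHz

262


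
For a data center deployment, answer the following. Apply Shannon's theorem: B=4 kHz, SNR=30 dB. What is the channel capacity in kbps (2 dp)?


Given: B = 4 kHz, SNR = 30 dB
SNR linear = 10^(30/10) = 1000
1 + SNR = 1001
log2(1001) = 9.9672262588
C = 4 * 1000 * 9.9672262588 = 39868.9050 bps
C = 39.868905 kbps -> 39.87 kbps (2 dp)

39.87


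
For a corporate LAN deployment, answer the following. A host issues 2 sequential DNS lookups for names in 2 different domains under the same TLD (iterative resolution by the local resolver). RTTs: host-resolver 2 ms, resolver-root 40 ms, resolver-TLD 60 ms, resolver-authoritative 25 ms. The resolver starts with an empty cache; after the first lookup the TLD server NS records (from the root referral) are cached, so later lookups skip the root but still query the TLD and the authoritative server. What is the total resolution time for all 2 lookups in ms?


Lookup 1 (cold cache): local + root + TLD + auth = 2 + 40 + 60 + 25 = 127 ms
Lookups 2..2 (TLD NS cached -> skip root; new domain -> still ask TLD and auth): local + TLD + auth = 2 + 60 + 25 = 87 ms each
Remaining 1 lookups: 1 * 87 = 87 ms
Total = 127 + 87 = 214 ms

214


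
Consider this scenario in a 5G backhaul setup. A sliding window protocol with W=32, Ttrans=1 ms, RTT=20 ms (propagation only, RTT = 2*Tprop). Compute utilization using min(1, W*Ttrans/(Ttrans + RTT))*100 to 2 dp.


Given: W = 32, Ttrans = 1 ms, RTT = 20 ms (= 2 * Tprop, Tprop = 10 ms)
Cycle time = Ttrans + RTT = 1 + 20 = 21 ms (first packet sent until its ACK returns)
W * Ttrans = 32 * 1 = 32 ms of sending per cycle
W * Ttrans / (Ttrans + RTT) = 32 / 21 = 1.523810
U = min(1, 1.523810) = 1.000000
U% = 100.00%

100.00


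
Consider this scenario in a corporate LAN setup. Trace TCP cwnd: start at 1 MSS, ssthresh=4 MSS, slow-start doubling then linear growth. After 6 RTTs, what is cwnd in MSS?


RTT 0: cwnd = 1 MSS (initial)
RTT 1: cwnd = 2 MSS (slow start, doubled)
RTT 2: cwnd = 4 MSS (slow start, doubled)
RTT 3: cwnd = 5 MSS (congestion avoidance, +1)
RTT 4: cwnd = 6 MSS (congestion avoidance, +1)
RTT 5: cwnd = 7 MSS (congestion avoidance, +1)
RTT 6: cwnd = 8 MSS (congestion avoidance, +1)

8


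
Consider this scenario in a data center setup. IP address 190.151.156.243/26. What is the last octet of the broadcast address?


Given: IP = 190.151.156.243, prefix = /26
Host bits = 32 - 26 = 6
Network last octet = 243 AND mask = 192
Host part size = 2^6 - 1 = 63
Broadcast last octet = 192 OR 63 = 255

255


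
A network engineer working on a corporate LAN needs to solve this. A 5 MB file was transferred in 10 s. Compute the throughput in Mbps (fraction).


Given: file = 5 MB, time = 10 s
File in Mb = 5 * 8 = 40 Mb
Throughput = 40 / 10 Mbps
Throughput = 4 Mbps

4


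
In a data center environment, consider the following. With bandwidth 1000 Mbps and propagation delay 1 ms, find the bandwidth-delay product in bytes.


Given: bandwidth = 1000 Mbps, delay = 1 ms
BDP in bits = 1000 * 10^6 * 1 / 1000
BDP in bits = 1000000
BDP in bytes = 1000000 / 8 = 125000

125000


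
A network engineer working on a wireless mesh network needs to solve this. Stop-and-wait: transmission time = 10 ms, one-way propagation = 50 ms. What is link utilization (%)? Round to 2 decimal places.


Given: Ttrans = 10 ms, Tprop = 50 ms
RTT = 2 * Tprop = 2 * 50 = 100 ms
U = Ttrans / (Ttrans + RTT)
U = 10 / (10 + 100)
U = 10 / 110 = 0.090909
U% = 9.09%

9.09


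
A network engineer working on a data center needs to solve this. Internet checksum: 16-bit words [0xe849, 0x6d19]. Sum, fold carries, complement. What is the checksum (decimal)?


Given words: [0xe849, 0x6d19]
Step 1: Sum all words
Raw sum = 59465 + 27929 = 87394
Step 2: Fold carry: (21858 + 1) = 21859
One's complement = ~21859 & 0xFFFF = 43676

43676


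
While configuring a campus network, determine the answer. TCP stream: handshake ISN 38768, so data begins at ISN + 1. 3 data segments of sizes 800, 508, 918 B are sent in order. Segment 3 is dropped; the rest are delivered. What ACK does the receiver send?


SYN uses sequence number 38768; first data byte = ISN + 1 = 38769.
Segment 1: SEQ = 38769, len = 800 B, covers [38769, 39568]
Segment 2: SEQ = 39569, len = 508 B, covers [39569, 40076]
Segment 3: SEQ = 40077, len = 918 B, covers [40077, 40994] [LOST]
In-order data received: bytes [38769, 40076] (segments 1..2).
Segment 3 missing -> gap begins at byte 40077.
Cumulative ACK = next expected in-order byte = 38769 + 800 + 508 = 40077

40077


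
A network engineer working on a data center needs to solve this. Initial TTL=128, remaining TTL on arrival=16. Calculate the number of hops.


Given: initial TTL = 128, received TTL = 16
Hops = initial TTL - received TTL
Hops = 128 - 16 = 112

112


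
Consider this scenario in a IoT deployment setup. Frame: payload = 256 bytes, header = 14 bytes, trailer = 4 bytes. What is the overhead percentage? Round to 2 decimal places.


Given: payload = 256 B, header = 14 B, trailer = 4 B
Overhead bytes = header + trailer = 14 + 4 = 18
Total frame = payload + overhead = 256 + 18 = 274
Overhead % = 18 / 274 * 100 = 6.5693% -> 6.57% (2 dp)

6.57


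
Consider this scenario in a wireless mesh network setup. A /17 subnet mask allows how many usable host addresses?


Given: subnet mask /17
Host bits = 32 - 17 = 15
Total addresses = 2^15 = 32768
Usable hosts = 32768 - 2 (network + broadcast) = 32766

32766


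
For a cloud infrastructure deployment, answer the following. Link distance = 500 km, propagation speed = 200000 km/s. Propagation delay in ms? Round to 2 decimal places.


Given: distance = 500 km, speed = 200000 km/s
Delay = distance / speed = 500 / 200000 seconds
Delay in ms = 500 * 1000 / 200000
Delay = 2.5000 ms
Rounded to 2 dp = 2.50 ms

2.50


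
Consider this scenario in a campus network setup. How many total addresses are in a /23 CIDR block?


Given: CIDR prefix /23
Host bits = 32 - 23 = 9
Total addresses = 2^9 = 512

512


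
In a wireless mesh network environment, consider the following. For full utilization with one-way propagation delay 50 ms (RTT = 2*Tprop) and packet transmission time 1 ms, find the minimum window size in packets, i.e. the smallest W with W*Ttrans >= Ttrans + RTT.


Given: Ttrans = 1 ms, RTT = 100 ms (= 2 * Tprop, Tprop = 50 ms)
Time until first ACK returns = Ttrans + RTT = 1 + 100 = 101 ms
Need W * Ttrans >= Ttrans + RTT  ->  W >= (Ttrans + RTT) / Ttrans
(Ttrans + RTT) / Ttrans = 101 / 1 = 101
W_min = ceil(101) = 101

101


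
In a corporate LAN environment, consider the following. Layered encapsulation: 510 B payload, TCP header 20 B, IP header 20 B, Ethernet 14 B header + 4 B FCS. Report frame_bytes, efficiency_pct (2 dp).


TCP segment = 510 + 20 = 530 B
IP packet = 530 + 20 = 550 B
Ethernet frame = 550 + 14 + 4 = 568 B
Efficiency = app / frame = 510 / 568 = 0.897887 = 89.7887% -> 89.79% (2 dp)

568, 89.79


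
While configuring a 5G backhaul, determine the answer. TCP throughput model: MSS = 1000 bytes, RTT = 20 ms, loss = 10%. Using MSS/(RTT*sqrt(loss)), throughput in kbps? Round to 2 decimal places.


Given: MSS = 1000 bytes, RTT = 20 ms, loss = 10%
RTT in seconds = 20 / 1000 = 0.02
Loss rate = 10% = 0.1
sqrt(loss) = sqrt(0.1) = 0.316227766017
Throughput (bytes/s) = 1000 / (0.02 * 0.316227766017) = 158113.8830
Throughput (kbps) = 158113.8830 * 8 / 1000 = 1264.911064 -> 1264.91 kbps (2 dp)

1264.91


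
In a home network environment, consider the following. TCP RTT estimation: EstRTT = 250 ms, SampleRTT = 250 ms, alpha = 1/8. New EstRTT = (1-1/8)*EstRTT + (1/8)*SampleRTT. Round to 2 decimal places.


Given: EstRTT = 250 ms, SampleRTT = 250 ms, alpha = 1/8
New EstRTT = (1 - alpha) * EstRTT + alpha * SampleRTT
(7/8) * 250 = 218.75
(1/8) * 250 = 31.25
New EstRTT = 218.75 + 31.25 = 250 ms -> 250.00 ms (2 dp)

250.00


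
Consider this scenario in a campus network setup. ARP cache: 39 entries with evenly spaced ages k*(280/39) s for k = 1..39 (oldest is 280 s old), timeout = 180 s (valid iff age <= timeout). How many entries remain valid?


Ages are k * 280/39 s for k = 1..39 (spacing = 7.1795 s).
Entry k is valid iff k * 280/39 <= 180 iff k <= 39 * 180 / 280 = 25.0714
n_valid = floor(25.0714) = 25
(n_stale = 39 - 25 = 14)

25


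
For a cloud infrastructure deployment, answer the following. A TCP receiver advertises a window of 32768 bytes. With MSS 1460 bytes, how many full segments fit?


Given: RWND = 32768 bytes, MSS = 1460 bytes
Full segments = floor(RWND / MSS)
Full segments = floor(32768 / 1460)
Full segments = floor(22.4438) = 22

22


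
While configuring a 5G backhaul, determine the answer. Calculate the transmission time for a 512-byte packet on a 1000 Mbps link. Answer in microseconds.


Given: packet = 512 bytes, bandwidth = 1000 Mbps
Packet in bits = 512 * 8 = 4096 bits
Bandwidth = 1000 * 10^6 = 1000000000 bps
Time = 4096 / 1000000000 seconds
Time in us = 4096 * 10^6 / 1000000000 = 4.096

4.096


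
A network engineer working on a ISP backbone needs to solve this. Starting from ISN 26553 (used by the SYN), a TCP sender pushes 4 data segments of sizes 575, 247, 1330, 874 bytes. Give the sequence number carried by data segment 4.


The SYN occupies sequence number ISN = 26553, so the first data byte is ISN + 1 = 26554.
SEQ of data segment i = (ISN + 1) + sum of payload sizes of segments 1..i-1.
Segment 1: SEQ = 26554, payload = 575 bytes
Segment 2: SEQ = 27129, payload = 247 bytes
Segment 3: SEQ = 27376, payload = 1330 bytes
Segment 4: SEQ = 28706, payload = 874 bytes
SEQ of segment 4 = 26554 + 575 + 247 + 1330 = 28706

28706


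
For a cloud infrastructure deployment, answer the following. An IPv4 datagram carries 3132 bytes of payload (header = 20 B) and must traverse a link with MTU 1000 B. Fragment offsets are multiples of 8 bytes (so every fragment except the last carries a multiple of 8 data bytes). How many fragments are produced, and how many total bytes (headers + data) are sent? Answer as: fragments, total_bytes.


Max data per non-final fragment = floor((MTU - header)/8)*8 = floor((1000 - 20)/8)*8 = floor(980/8)*8 = 976 B
Final fragment needs no 8-byte alignment: it can carry up to MTU - header = 980 B
Non-final fragments needed = ceil((payload - 980) / 976) = ceil(2152/976) = ceil(2.2049) = 3
Number of fragments = 3 + 1 = 4
Fragment sizes (data): 3 * 976 B + 204 B (last, 204 <= 980 OK)
Total bytes sent = payload + n_frags * header = 3132 + 4*20 = 3132 + 80 = 3212 B

4, 3212


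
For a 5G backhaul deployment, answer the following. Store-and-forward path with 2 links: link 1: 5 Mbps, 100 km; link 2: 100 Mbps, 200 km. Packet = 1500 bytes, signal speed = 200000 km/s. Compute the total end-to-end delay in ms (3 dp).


Packet = 1500 bytes = 12000 bits. Store-and-forward: sum (t_trans + t_prop) per link.
Link 1: t_trans = 12000/(5*10^6) s = 2.4000 ms; t_prop = 100/200000 s = 0.5000 ms; subtotal = 2.9000 ms
Link 2: t_trans = 12000/(100*10^6) s = 0.1200 ms; t_prop = 200/200000 s = 1.0000 ms; subtotal = 1.1200 ms
End-to-end = 2.9000 + 1.1200 = 4.0200 ms -> 4.020 ms (3 dp)

4.020


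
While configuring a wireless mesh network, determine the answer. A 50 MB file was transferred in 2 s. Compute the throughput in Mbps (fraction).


Given: file = 50 MB, time = 2 s
File in Mb = 50 * 8 = 400 Mb
Throughput = 400 / 2 Mbps
Throughput = 200 Mbps

200


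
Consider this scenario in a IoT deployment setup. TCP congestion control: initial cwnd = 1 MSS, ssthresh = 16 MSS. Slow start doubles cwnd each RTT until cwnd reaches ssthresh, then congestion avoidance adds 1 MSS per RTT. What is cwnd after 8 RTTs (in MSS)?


RTT 0: cwnd = 1 MSS (initial)
RTT 1: cwnd = 2 MSS (slow start, doubled)
RTT 2: cwnd = 4 MSS (slow start, doubled)
RTT 3: cwnd = 8 MSS (slow start, doubled)
RTT 4: cwnd = 16 MSS (slow start, doubled)
RTT 5: cwnd = 17 MSS (congestion avoidance, +1)
RTT 6: cwnd = 18 MSS (congestion avoidance, +1)
RTT 7: cwnd = 19 MSS (congestion avoidance, +1)
RTT 8: cwnd = 20 MSS (congestion avoidance, +1)

20


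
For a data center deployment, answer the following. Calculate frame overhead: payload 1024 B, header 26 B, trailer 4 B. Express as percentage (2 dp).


Given: payload = 1024 B, header = 26 B, trailer = 4 B
Overhead bytes = header + trailer = 26 + 4 = 30
Total frame = payload + overhead = 1024 + 30 = 1054
Overhead % = 30 / 1054 * 100 = 2.8463% -> 2.85% (2 dp)

2.85


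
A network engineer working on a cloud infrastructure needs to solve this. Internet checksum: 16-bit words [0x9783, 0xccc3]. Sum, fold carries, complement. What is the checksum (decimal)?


Given words: [0x9783, 0xccc3]
Step 1: Sum all words
Raw sum = 38787 + 52419 = 91206
Step 2: Fold carry: (25670 + 1) = 25671
One's complement = ~25671 & 0xFFFF = 39864

39864


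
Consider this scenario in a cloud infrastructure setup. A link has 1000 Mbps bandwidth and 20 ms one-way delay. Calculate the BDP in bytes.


Given: bandwidth = 1000 Mbps, delay = 20 ms
BDP in bits = 1000 * 10^6 * 20 / 1000
BDP in bits = 20000000
BDP in bytes = 20000000 / 8 = 2500000

2500000


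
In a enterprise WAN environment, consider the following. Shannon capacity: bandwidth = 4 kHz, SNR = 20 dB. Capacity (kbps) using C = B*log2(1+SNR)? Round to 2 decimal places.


Given: B = 4 kHz, SNR = 20 dB
SNR linear = 10^(20/10) = 100
1 + SNR = 101
log2(101) = 6.6582114828
C = 4 * 1000 * 6.6582114828 = 26632.8459 bps
C = 26.632846 kbps -> 26.63 kbps (2 dp)

26.63


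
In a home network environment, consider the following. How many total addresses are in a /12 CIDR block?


Given: CIDR prefix /12
Host bits = 32 - 12 = 20
Total addresses = 2^20 = 1048576

1048576


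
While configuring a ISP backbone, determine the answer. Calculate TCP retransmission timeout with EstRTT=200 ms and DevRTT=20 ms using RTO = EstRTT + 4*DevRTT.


Given: EstRTT = 200 ms, DevRTT = 20 ms
Timeout = EstRTT + 4 * DevRTT
4 * DevRTT = 4 * 20 = 80
Timeout = 200 + 80 = 280 ms

280


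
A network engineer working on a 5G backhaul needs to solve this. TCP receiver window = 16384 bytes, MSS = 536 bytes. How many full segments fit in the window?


Given: RWND = 16384 bytes, MSS = 536 bytes
Full segments = floor(RWND / MSS)
Full segments = floor(16384 / 536)
Full segments = floor(30.5672) = 30

30


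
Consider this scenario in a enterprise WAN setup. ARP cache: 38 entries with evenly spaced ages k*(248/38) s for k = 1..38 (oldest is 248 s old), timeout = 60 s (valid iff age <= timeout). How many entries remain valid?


Ages are k * 248/38 s for k = 1..38 (spacing = 6.5263 s).
Entry k is valid iff k * 248/38 <= 60 iff k <= 38 * 60 / 248 = 9.1935
n_valid = floor(9.1935) = 9
(n_stale = 38 - 9 = 29)

9


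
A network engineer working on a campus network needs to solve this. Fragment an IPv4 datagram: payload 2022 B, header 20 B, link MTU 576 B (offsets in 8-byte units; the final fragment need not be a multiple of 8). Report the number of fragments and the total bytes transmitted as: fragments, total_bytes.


Max data per non-final fragment = floor((MTU - header)/8)*8 = floor((576 - 20)/8)*8 = floor(556/8)*8 = 552 B
Final fragment needs no 8-byte alignment: it can carry up to MTU - header = 556 B
Non-final fragments needed = ceil((payload - 556) / 552) = ceil(1466/552) = ceil(2.6558) = 3
Number of fragments = 3 + 1 = 4
Fragment sizes (data): 3 * 552 B + 366 B (last, 366 <= 556 OK)
Total bytes sent = payload + n_frags * header = 2022 + 4*20 = 2022 + 80 = 2102 B

4, 2102


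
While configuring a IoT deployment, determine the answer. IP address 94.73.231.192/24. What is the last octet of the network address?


Given: IP = 94.73.231.192, prefix = /24
Subnet mask = 255.255.255.0
Last octet of IP: 192
Last octet of mask: 0
Network last octet = 192 AND 0 = 0

0


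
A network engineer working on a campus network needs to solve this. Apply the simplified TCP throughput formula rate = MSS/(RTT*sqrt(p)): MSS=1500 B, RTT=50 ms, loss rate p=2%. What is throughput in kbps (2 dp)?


Given: MSS = 1500 bytes, RTT = 50 ms, loss = 2%
RTT in seconds = 50 / 1000 = 0.05
Loss rate = 2% = 0.02
sqrt(loss) = sqrt(0.02) = 0.141421356237
Throughput (bytes/s) = 1500 / (0.05 * 0.141421356237) = 212132.0344
Throughput (kbps) = 212132.0344 * 8 / 1000 = 1697.056275 -> 1697.06 kbps (2 dp)

1697.06


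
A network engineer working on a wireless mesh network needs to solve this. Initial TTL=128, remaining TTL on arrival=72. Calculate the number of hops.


Given: initial TTL = 128, received TTL = 72
Hops = initial TTL - received TTL
Hops = 128 - 72 = 56

56


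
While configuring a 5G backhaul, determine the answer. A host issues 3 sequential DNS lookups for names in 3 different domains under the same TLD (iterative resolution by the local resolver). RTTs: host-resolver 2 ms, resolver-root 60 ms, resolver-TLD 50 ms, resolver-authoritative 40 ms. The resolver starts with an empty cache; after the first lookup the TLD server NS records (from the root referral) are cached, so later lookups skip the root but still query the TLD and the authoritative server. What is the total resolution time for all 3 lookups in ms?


Lookup 1 (cold cache): local + root + TLD + auth = 2 + 60 + 50 + 40 = 152 ms
Lookups 2..3 (TLD NS cached -> skip root; new domain -> still ask TLD and auth): local + TLD + auth = 2 + 50 + 40 = 92 ms each
Remaining 2 lookups: 2 * 92 = 184 ms
Total = 152 + 184 = 336 ms

336


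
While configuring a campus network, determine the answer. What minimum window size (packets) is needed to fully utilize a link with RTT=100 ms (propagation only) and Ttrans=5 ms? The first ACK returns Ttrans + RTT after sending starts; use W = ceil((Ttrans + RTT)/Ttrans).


Given: Ttrans = 5 ms, RTT = 100 ms (= 2 * Tprop, Tprop = 50 ms)
Time until first ACK returns = Ttrans + RTT = 5 + 100 = 105 ms
Need W * Ttrans >= Ttrans + RTT  ->  W >= (Ttrans + RTT) / Ttrans
(Ttrans + RTT) / Ttrans = 105 / 5 = 21
W_min = ceil(21) = 21

21


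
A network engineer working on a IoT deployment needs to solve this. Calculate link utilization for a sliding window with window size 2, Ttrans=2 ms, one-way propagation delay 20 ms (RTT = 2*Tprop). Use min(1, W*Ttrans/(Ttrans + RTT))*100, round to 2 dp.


Given: W = 2, Ttrans = 2 ms, RTT = 40 ms (= 2 * Tprop, Tprop = 20 ms)
Cycle time = Ttrans + RTT = 2 + 40 = 42 ms (first packet sent until its ACK returns)
W * Ttrans = 2 * 2 = 4 ms of sending per cycle
W * Ttrans / (Ttrans + RTT) = 4 / 42 = 0.095238
U = min(1, 0.095238) = 0.095238
U% = 9.52%

9.52


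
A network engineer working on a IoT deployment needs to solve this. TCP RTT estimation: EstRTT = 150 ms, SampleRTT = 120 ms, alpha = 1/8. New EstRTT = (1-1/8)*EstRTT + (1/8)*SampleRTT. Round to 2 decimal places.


Given: EstRTT = 150 ms, SampleRTT = 120 ms, alpha = 1/8
New EstRTT = (1 - alpha) * EstRTT + alpha * SampleRTT
(7/8) * 150 = 131.25
(1/8) * 120 = 15
New EstRTT = 131.25 + 15 = 146.25 ms -> 146.25 ms (2 dp)

146.25


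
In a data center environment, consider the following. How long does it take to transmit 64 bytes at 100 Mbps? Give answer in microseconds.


Given: packet = 64 bytes, bandwidth = 100 Mbps
Packet in bits = 64 * 8 = 512 bits
Bandwidth = 100 * 10^6 = 100000000 bps
Time = 512 / 100000000 seconds
Time in us = 512 * 10^6 / 100000000 = 5.12

5.12


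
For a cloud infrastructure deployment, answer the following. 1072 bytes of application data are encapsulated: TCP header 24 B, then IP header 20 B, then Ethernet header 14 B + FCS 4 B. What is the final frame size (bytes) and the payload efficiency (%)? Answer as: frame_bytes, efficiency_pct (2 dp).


TCP segment = 1072 + 24 = 1096 B
IP packet = 1096 + 20 = 1116 B
Ethernet frame = 1116 + 14 + 4 = 1134 B
Efficiency = app / frame = 1072 / 1134 = 0.945326 = 94.5326% -> 94.53% (2 dp)

1134, 94.53


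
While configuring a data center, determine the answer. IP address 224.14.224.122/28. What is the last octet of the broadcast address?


Given: IP = 224.14.224.122, prefix = /28
Host bits = 32 - 28 = 4
Network last octet = 122 AND mask = 112
Host part size = 2^4 - 1 = 15
Broadcast last octet = 112 OR 15 = 127

127


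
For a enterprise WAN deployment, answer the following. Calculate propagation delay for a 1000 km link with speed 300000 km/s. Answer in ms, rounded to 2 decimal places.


Given: distance = 1000 km, speed = 300000 km/s
Delay = distance / speed = 1000 / 300000 seconds
Delay in ms = 1000 * 1000 / 300000
Delay = 3.3333 ms
Rounded to 2 dp = 3.33 ms

3.33


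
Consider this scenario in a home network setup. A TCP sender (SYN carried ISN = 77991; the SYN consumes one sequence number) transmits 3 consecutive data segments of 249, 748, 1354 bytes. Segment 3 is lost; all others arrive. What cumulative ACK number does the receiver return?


SYN uses sequence number 77991; first data byte = ISN + 1 = 77992.
Segment 1: SEQ = 77992, len = 249 B, covers [77992, 78240]
Segment 2: SEQ = 78241, len = 748 B, covers [78241, 78988]
Segment 3: SEQ = 78989, len = 1354 B, covers [78989, 80342] [LOST]
In-order data received: bytes [77992, 78988] (segments 1..2).
Segment 3 missing -> gap begins at byte 78989.
Cumulative ACK = next expected in-order byte = 77992 + 249 + 748 = 78989

78989


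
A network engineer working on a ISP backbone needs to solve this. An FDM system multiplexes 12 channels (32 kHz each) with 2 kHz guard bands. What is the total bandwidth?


Given: 12 channels, 32 kHz each, guard = 2 kHz
Channel bandwidth = 12 * 32 = 384 kHz
Guard bands = 11 gaps * 2 kHz = 22 kHz
Total = 384 + 22 = 406 kHz

406


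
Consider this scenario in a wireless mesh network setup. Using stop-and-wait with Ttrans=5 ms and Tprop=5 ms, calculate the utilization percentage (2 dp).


Given: Ttrans = 5 ms, Tprop = 5 ms
RTT = 2 * Tprop = 2 * 5 = 10 ms
U = Ttrans / (Ttrans + RTT)
U = 5 / (5 + 10)
U = 5 / 15 = 0.333333
U% = 33.33%

33.33


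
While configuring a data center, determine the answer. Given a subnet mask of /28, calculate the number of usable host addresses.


Given: subnet mask /28
Host bits = 32 - 28 = 4
Total addresses = 2^4 = 16
Usable hosts = 16 - 2 (network + broadcast) = 14

14


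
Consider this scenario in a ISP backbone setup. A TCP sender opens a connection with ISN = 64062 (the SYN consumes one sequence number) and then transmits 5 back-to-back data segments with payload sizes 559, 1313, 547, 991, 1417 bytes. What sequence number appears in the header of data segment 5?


The SYN occupies sequence number ISN = 64062, so the first data byte is ISN + 1 = 64063.
SEQ of data segment i = (ISN + 1) + sum of payload sizes of segments 1..i-1.
Segment 1: SEQ = 64063, payload = 559 bytes
Segment 2: SEQ = 64622, payload = 1313 bytes
Segment 3: SEQ = 65935, payload = 547 bytes
Segment 4: SEQ = 66482, payload = 991 bytes
Segment 5: SEQ = 67473, payload = 1417 bytes
SEQ of segment 5 = 64063 + 559 + 1313 + 547 + 991 = 67473

67473


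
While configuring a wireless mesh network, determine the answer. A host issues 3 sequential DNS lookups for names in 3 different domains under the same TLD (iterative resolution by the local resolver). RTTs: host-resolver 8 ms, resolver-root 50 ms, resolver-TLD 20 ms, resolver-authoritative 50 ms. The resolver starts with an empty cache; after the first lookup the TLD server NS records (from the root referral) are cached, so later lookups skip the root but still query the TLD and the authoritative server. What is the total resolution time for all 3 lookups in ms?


Lookup 1 (cold cache): local + root + TLD + auth = 8 + 50 + 20 + 50 = 128 ms
Lookups 2..3 (TLD NS cached -> skip root; new domain -> still ask TLD and auth): local + TLD + auth = 8 + 20 + 50 = 78 ms each
Remaining 2 lookups: 2 * 78 = 156 ms
Total = 128 + 156 = 284 ms

284


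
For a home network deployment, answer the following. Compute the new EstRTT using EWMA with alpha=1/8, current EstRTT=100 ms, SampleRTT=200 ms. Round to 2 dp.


Given: EstRTT = 100 ms, SampleRTT = 200 ms, alpha = 1/8
New EstRTT = (1 - alpha) * EstRTT + alpha * SampleRTT
(7/8) * 100 = 87.5
(1/8) * 200 = 25
New EstRTT = 87.5 + 25 = 112.5 ms -> 112.50 ms (2 dp)

112.50


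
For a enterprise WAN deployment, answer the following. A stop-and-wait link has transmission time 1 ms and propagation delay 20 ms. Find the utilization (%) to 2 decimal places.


Given: Ttrans = 1 ms, Tprop = 20 ms
RTT = 2 * Tprop = 2 * 20 = 40 ms
U = Ttrans / (Ttrans + RTT)
U = 1 / (1 + 40)
U = 1 / 41 = 0.02439
U% = 2.44%

2.44


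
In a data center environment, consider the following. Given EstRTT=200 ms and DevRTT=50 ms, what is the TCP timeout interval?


Given: EstRTT = 200 ms, DevRTT = 50 ms
Timeout = EstRTT + 4 * DevRTT
4 * DevRTT = 4 * 50 = 200
Timeout = 200 + 200 = 400 ms

400


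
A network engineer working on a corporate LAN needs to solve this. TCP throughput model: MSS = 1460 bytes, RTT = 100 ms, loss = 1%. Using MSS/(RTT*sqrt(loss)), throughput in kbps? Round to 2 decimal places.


Given: MSS = 1460 bytes, RTT = 100 ms, loss = 1%
RTT in seconds = 100 / 1000 = 0.1
Loss rate = 1% = 0.01
sqrt(loss) = sqrt(0.01) = 0.1
Throughput (bytes/s) = 1460 / (0.1 * 0.1) = 146000.0000
Throughput (kbps) = 146000.0000 * 8 / 1000 = 1168.000000 -> 1168.00 kbps (2 dp)

1168.00


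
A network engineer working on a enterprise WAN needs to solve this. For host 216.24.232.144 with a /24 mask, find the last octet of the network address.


Given: IP = 216.24.232.144, prefix = /24
Subnet mask = 255.255.255.0
Last octet of IP: 144
Last octet of mask: 0
Network last octet = 144 AND 0 = 0

0
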